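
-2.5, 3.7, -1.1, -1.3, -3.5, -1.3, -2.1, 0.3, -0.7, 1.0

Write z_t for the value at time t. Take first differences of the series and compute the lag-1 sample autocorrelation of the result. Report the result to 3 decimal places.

-0.492

First differences Δz: 6.2, -4.8, -0.2, -2.2, 2.2, -0.8, 2.4, -1.0, 1.7
Mean of differences = 0.3889
Numerator Σ(Δz_t−Δz̄)(Δz_{t+1}−Δz̄) = -39.4201
Denominator Σ(Δz_t−Δz̄)² = 80.1289
r_1(Δz) = -39.4201 / 80.1289 = -0.492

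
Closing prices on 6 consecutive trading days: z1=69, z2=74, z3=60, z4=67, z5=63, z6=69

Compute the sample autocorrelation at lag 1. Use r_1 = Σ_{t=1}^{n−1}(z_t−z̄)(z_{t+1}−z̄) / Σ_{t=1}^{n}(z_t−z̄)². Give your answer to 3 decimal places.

-0.352

Mean z̄ = (69 + 74 + 60 + 67 + 63 + 69)/6 = 67.0000
Deviations from mean: 2.0000, 7.0000, -7.0000, 0.0000, -4.0000, 2.0000
Numerator Σ_{t=1}^{5}(z_t−z̄)(z_{t+1}−z̄) = -43.0000
Denominator Σ(z_t−z̄)² = 122.0000
r_1 = -43.0000 / 122.0000 = -0.352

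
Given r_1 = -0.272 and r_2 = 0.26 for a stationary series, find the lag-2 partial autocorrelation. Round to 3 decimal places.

0.201

φ_{22} = (r_2 − r_1²) / (1 − r_1²)
r_1² = (-0.272)² = 0.073984
Numerator = 0.26 − 0.0740 = 0.1860; denominator = 1 − 0.0740 = 0.9260
φ_{22} = 0.1860 / 0.9260 = 0.201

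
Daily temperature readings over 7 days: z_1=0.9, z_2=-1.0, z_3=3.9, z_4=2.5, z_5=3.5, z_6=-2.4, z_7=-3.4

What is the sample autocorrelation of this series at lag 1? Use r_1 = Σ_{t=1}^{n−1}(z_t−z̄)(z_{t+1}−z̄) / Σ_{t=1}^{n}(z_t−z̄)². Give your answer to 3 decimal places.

0.186

Mean z̄ = (0.9 − 1.0 + 3.9 + 2.5 + 3.5 − 2.4 − 3.4)/7 = 0.5714
Deviations from mean: 0.3286, -1.5714, 3.3286, 1.9286, 2.9286, -2.9714, -3.9714
Σ(z_t−z̄)(z_{t+1}−z̄) = (-0.5163) + (-5.2306) + (6.4194) + (5.6480) + (-8.7020) + (11.8008) = 9.4192
Denominator Σ(z_t−z̄)² = 50.5543
r_1 = 9.4192 / 50.5543 = 0.186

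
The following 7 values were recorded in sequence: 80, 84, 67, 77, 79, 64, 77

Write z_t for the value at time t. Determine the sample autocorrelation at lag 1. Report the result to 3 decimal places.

-0.317

Mean z̄ = (80 + 84 + 67 + 77 + 79 + 64 + 77)/7 = 75.4286
Deviations from mean: 4.5714, 8.5714, -8.4286, 1.5714, 3.5714, -11.4286, 1.5714
Numerator Σ_{t=1}^{6}(z_t−z̄)(z_{t+1}−z̄) = -99.4694
Denominator Σ(z_t−z̄)² = 313.7143
r_1 = -99.4694 / 313.7143 = -0.317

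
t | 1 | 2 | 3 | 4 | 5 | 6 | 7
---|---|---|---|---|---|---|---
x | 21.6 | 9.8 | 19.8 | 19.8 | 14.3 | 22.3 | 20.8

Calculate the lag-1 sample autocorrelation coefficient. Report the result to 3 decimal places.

-0.400

Mean x̄ = (21.6 + 9.8 + 19.8 + 19.8 + 14.3 + 22.3 + 20.8)/7 = 18.3429
Σ(x_t−x̄)(x_{t+1}−x̄) = (-27.8253) + (-12.4482) + (2.1233) + (-5.8910) + (-15.9982) + (9.7233) = -50.3161
Denominator Σ(x_t−x̄)² = 125.8771
r_1 = -50.3161 / 125.8771 = -0.400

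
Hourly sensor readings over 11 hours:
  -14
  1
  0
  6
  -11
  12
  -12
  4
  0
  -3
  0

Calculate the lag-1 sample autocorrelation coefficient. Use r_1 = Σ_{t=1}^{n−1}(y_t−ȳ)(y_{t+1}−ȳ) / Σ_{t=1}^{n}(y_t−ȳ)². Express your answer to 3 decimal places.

-0.641

Mean ȳ = (-14 + 1 + 0 + 6 − 11 + 12 − 12 + 4 + 0 − 3 + 0)/11 = -1.5455
Numerator Σ_{t=1}^{10}(y_t−ȳ)(y_{t+1}−ȳ) = -411.0248
Denominator Σ(y_t−ȳ)² = 640.7273
r_1 = -411.0248 / 640.7273 = -0.641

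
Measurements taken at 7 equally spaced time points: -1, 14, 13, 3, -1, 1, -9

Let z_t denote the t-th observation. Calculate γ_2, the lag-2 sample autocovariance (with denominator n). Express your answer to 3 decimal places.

-4.455

Mean z̄ = (-1 + 14 + 13 + 3 − 1 + 1 − 9)/7 = 2.8571
Deviations: -3.8571, 11.1429, 10.1429, 0.1429, -3.8571, -1.8571, -11.8571
Σ_{t=1}^{5}(z_t−z̄)(z_{t+2}−z̄) = -31.1837
γ_2 = -31.1837 / 7 = -4.455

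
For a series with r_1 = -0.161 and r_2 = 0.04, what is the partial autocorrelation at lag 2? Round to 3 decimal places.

φ_{22} = (r_2 − r_1²) / (1 − r_1²)
r_1² = (-0.161)² = 0.025921
Numerator = 0.04 − 0.0259 = 0.0141; denominator = 1 − 0.0259 = 0.9741
φ_{22} = 0.0141 / 0.9741 = 0.014

0.014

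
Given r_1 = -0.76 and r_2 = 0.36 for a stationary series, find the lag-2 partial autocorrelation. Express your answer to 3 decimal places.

-0.515

φ_{22} = (r_2 − r_1²) / (1 − r_1²)
r_1² = (-0.76)² = 0.5776
Numerator = 0.36 − 0.5776 = -0.2176; denominator = 1 − 0.5776 = 0.4224
φ_{22} = -0.2176 / 0.4224 = -0.515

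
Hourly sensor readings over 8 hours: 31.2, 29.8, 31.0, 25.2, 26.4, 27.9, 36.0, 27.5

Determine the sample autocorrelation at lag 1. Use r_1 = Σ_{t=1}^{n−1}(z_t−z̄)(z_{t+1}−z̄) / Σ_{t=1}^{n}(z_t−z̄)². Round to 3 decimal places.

-0.131

Mean z̄ = (31.2 + 29.8 + 31.0 + 25.2 + 26.4 + 27.9 + 36.0 + 27.5)/8 = 29.3750
Deviations from mean: 1.8250, 0.4250, 1.6250, -4.1750, -2.9750, -1.4750, 6.6250, -1.8750
Numerator Σ_{t=1}^{7}(z_t−z̄)(z_{t+1}−z̄) = -10.7031
Denominator Σ(z_t−z̄)² = 82.0150
r_1 = -10.7031 / 82.0150 = -0.131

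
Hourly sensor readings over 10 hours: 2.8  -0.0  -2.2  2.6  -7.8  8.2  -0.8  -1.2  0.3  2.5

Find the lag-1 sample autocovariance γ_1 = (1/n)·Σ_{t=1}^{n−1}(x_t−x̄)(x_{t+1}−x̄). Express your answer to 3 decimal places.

Mean x̄ = (2.8 − 0.0 − 2.2 + 2.6 − 7.8 + 8.2 − 0.8 − 1.2 + 0.3 + 2.5)/10 = 0.4400
Σ_{t=1}^{9}(x_t−x̄)(x_{t+1}−x̄) = -94.9676
γ_1 = -94.9676 / 10 = -9.497

-9.497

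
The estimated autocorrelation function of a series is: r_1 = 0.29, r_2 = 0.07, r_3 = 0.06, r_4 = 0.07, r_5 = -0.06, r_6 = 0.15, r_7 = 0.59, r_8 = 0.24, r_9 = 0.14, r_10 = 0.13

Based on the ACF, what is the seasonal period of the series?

7

The largest autocorrelation is r_7 = 0.59; the remaining lags stay at or below 0.29. The elevated value at lag 1 (0.29), dropping to 0.07 at lag 2, reflects decaying short-term dependence rather than seasonality.
The dominant spike at lag 7 indicates a seasonal period of 7.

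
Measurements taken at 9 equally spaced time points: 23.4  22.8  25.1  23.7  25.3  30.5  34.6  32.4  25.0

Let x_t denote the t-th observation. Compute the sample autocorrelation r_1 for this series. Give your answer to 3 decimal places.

0.569

Mean x̄ = (23.4 + 22.8 + 25.1 + 23.7 + 25.3 + 30.5 + 34.6 + 32.4 + 25.0)/9 = 26.9778
Numerator Σ_{t=1}^{8}(x_t−x̄)(x_{t+1}−x̄) = 85.9895
Denominator Σ(x_t−x̄)² = 151.1556
r_1 = 85.9895 / 151.1556 = 0.569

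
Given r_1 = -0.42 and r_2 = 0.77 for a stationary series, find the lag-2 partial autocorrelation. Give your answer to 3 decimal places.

φ_{22} = (r_2 − r_1²) / (1 − r_1²)
r_1² = (-0.42)² = 0.1764
Numerator = 0.77 − 0.1764 = 0.5936; denominator = 1 − 0.1764 = 0.8236
φ_{22} = 0.5936 / 0.8236 = 0.721

0.721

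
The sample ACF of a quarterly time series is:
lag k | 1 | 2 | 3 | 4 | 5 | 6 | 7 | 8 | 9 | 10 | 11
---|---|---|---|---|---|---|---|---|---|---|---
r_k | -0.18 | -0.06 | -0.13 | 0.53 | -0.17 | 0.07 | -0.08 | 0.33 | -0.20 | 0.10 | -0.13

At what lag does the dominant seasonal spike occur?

The largest autocorrelation is r_4 = 0.53, with a weaker echo at lag 8 (0.33); the remaining lags stay at or below 0.10.
The dominant spike at lag 4 indicates a seasonal period of 4.

4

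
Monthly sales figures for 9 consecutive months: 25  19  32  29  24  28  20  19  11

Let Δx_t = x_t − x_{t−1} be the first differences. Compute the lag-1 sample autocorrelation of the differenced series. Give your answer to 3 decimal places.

First differences Δx: -6, 13, -3, -5, 4, -8, -1, -8
Mean of differences = -1.7500
Numerator Σ(Δx_t−Δx̄)(Δx_{t+1}−Δx̄) = -141.0625
Denominator Σ(Δx_t−Δx̄)² = 359.5000
r_1(Δx) = -141.0625 / 359.5000 = -0.392

-0.392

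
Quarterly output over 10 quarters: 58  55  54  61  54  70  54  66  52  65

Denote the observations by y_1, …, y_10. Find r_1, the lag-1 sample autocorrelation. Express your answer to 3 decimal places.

-0.663

Mean ȳ = (58 + 55 + 54 + 61 + 54 + 70 + 54 + 66 + 52 + 65)/10 = 58.9000
Numerator Σ_{t=1}^{9}(y_t−ȳ)(y_{t+1}−ȳ) = -232.6100
Denominator Σ(y_t−ȳ)² = 350.9000
r_1 = -232.6100 / 350.9000 = -0.663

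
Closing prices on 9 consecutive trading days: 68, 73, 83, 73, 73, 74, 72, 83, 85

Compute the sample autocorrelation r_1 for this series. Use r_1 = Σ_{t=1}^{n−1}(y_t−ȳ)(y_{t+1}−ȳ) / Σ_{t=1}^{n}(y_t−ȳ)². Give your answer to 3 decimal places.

Mean ȳ = (68 + 73 + 83 + 73 + 73 + 74 + 72 + 83 + 85)/9 = 76.0000
Numerator Σ_{t=1}^{8}(y_t−ȳ)(y_{t+1}−ȳ) = 40.0000
Denominator Σ(y_t−ȳ)² = 290.0000
r_1 = 40.0000 / 290.0000 = 0.138

0.138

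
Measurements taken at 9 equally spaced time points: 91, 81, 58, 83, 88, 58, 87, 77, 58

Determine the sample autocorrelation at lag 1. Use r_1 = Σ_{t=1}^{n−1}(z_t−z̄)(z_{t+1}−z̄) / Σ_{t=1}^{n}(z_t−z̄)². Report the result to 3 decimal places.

Mean z̄ = (91 + 81 + 58 + 83 + 88 + 58 + 87 + 77 + 58)/9 = 75.6667
Numerator Σ_{t=1}^{8}(z_t−z̄)(z_{t+1}−z̄) = -478.1111
Denominator Σ(z_t−z̄)² = 1536.0000
r_1 = -478.1111 / 1536.0000 = -0.311

-0.311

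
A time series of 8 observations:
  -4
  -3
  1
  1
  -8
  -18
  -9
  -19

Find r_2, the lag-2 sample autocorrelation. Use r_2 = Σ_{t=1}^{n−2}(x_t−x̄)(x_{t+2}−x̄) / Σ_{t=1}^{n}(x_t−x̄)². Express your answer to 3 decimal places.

Mean x̄ = (-4 − 3 + 1 + 1 − 8 − 18 − 9 − 19)/8 = -7.3750
Deviations from mean: 3.3750, 4.3750, 8.3750, 8.3750, -0.6250, -10.6250, -1.6250, -11.6250
Numerator Σ_{t=1}^{6}(x_t−x̄)(x_{t+2}−x̄) = 95.2188
Denominator Σ(x_t−x̄)² = 421.8750
r_2 = 95.2188 / 421.8750 = 0.226

0.226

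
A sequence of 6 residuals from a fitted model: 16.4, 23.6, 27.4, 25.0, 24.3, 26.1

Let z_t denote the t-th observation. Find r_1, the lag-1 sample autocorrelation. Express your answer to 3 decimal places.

Mean z̄ = (16.4 + 23.6 + 27.4 + 25.0 + 24.3 + 26.1)/6 = 23.8000
Deviations from mean: -7.4000, -0.2000, 3.6000, 1.2000, 0.5000, 2.3000
Numerator Σ_{t=1}^{5}(z_t−z̄)(z_{t+1}−z̄) = 6.8300
Denominator Σ(z_t−z̄)² = 74.7400
r_1 = 6.8300 / 74.7400 = 0.091

0.091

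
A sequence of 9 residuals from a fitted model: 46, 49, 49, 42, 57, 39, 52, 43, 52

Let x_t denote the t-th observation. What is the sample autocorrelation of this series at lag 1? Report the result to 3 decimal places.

-0.845

Mean x̄ = (46 + 49 + 49 + 42 + 57 + 39 + 52 + 43 + 52)/9 = 47.6667
Numerator Σ_{t=1}^{8}(x_t−x̄)(x_{t+1}−x̄) = -219.7778
Denominator Σ(x_t−x̄)² = 260.0000
r_1 = -219.7778 / 260.0000 = -0.845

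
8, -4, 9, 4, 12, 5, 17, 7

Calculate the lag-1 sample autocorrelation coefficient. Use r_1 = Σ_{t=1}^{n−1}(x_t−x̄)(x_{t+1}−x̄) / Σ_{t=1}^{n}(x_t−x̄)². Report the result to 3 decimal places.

-0.320

Mean x̄ = (8 − 4 + 9 + 4 + 12 + 5 + 17 + 7)/8 = 7.2500
Deviations from mean: 0.7500, -11.2500, 1.7500, -3.2500, 4.7500, -2.2500, 9.7500, -0.2500
Numerator Σ_{t=1}^{7}(x_t−x̄)(x_{t+1}−x̄) = -84.3125
Denominator Σ(x_t−x̄)² = 263.5000
r_1 = -84.3125 / 263.5000 = -0.320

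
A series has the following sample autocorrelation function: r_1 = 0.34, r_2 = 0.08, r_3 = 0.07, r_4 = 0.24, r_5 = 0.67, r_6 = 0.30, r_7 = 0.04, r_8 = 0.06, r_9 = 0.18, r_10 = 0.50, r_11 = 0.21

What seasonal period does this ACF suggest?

5

The largest autocorrelation is r_5 = 0.67, with a weaker echo at lag 10 (0.50); the remaining lags stay at or below 0.34. The elevated value at lag 1 (0.34), dropping to 0.08 at lag 2, reflects decaying short-term dependence rather than seasonality.
The dominant spike at lag 5 indicates a seasonal period of 5.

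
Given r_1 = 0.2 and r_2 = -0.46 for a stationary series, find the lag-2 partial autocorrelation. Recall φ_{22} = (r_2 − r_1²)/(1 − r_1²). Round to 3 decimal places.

φ_{22} = (r_2 − r_1²) / (1 − r_1²)
r_1² = (0.2)² = 0.04
Numerator = -0.46 − 0.0400 = -0.5000; denominator = 1 − 0.0400 = 0.9600
φ_{22} = -0.5000 / 0.9600 = -0.521

-0.521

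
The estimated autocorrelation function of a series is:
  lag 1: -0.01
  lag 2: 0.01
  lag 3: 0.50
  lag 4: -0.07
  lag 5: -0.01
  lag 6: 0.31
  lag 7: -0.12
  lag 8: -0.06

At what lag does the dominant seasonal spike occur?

3

The largest autocorrelation is r_3 = 0.50, with a weaker echo at lag 6 (0.31); the remaining lags stay at or below 0.01.
The dominant spike at lag 3 indicates a seasonal period of 3.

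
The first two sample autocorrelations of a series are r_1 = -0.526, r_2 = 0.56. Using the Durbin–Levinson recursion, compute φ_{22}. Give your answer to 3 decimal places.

φ_{22} = (r_2 − r_1²) / (1 − r_1²)
r_1² = (-0.526)² = 0.276676
Numerator = 0.56 − 0.2767 = 0.2833; denominator = 1 − 0.2767 = 0.7233
φ_{22} = 0.2833 / 0.7233 = 0.392

0.392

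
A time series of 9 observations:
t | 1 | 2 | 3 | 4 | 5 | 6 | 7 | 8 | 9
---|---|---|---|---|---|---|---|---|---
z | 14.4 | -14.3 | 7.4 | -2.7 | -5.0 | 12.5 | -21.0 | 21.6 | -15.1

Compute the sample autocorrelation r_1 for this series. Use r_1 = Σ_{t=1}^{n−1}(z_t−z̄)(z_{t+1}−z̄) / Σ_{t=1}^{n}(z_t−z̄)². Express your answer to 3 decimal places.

Mean z̄ = (14.4 − 14.3 + 7.4 − 2.7 − 5.0 + 12.5 − 21.0 + 21.6 − 15.1)/9 = -0.2444
Numerator Σ_{t=1}^{8}(z_t−z̄)(z_{t+1}−z̄) = -1423.4064
Denominator Σ(z_t−z̄)² = 1790.1822
r_1 = -1423.4064 / 1790.1822 = -0.795

-0.795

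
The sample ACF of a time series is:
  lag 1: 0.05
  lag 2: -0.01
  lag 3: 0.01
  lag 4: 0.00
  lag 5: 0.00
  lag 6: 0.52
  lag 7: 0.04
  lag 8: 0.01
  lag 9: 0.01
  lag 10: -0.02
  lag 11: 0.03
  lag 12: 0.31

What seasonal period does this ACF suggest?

6

The largest autocorrelation is r_6 = 0.52, with a weaker echo at lag 12 (0.31); the remaining lags stay at or below 0.05.
The dominant spike at lag 6 indicates a seasonal period of 6.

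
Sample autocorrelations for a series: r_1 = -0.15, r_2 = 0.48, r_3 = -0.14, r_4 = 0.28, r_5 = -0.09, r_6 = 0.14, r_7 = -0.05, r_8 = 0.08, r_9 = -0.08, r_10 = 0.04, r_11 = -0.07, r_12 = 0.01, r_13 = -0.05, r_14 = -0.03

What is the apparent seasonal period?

2

The largest autocorrelation is r_2 = 0.48, with a weaker echo at lag 4 (0.28); the remaining lags stay at or below 0.14.
The dominant spike at lag 2 indicates a seasonal period of 2.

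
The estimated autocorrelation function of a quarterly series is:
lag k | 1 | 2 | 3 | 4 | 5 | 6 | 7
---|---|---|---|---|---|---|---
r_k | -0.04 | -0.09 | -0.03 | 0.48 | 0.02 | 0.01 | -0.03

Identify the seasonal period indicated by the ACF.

4

The largest autocorrelation is r_4 = 0.48; the remaining lags stay at or below 0.02.
The dominant spike at lag 4 indicates a seasonal period of 4.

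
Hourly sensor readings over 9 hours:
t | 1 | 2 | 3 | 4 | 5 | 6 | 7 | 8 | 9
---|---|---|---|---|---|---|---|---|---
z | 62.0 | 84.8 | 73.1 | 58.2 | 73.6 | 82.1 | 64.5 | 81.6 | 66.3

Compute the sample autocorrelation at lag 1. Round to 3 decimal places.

-0.452

Mean z̄ = (62.0 + 84.8 + 73.1 + 58.2 + 73.6 + 82.1 + 64.5 + 81.6 + 66.3)/9 = 71.8000
Numerator Σ_{t=1}^{8}(z_t−z̄)(z_{t+1}−z̄) = -334.7500
Denominator Σ(z_t−z̄)² = 740.6000
r_1 = -334.7500 / 740.6000 = -0.452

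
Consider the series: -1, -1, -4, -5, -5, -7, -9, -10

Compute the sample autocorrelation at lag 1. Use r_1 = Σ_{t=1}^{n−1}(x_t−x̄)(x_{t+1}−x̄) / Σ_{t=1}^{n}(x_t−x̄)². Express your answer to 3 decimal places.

Mean x̄ = (-1 − 1 − 4 − 5 − 5 − 7 − 9 − 10)/8 = -5.2500
Deviations from mean: 4.2500, 4.2500, 1.2500, 0.2500, 0.2500, -1.7500, -3.7500, -4.7500
Numerator Σ_{t=1}^{7}(x_t−x̄)(x_{t+1}−x̄) = 47.6875
Denominator Σ(x_t−x̄)² = 77.5000
r_1 = 47.6875 / 77.5000 = 0.615

0.615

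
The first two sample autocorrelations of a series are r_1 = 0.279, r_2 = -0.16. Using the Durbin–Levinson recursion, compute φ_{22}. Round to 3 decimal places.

-0.258

φ_{22} = (r_2 − r_1²) / (1 − r_1²)
r_1² = (0.279)² = 0.077841
Numerator = -0.16 − 0.0778 = -0.2378; denominator = 1 − 0.0778 = 0.9222
φ_{22} = -0.2378 / 0.9222 = -0.258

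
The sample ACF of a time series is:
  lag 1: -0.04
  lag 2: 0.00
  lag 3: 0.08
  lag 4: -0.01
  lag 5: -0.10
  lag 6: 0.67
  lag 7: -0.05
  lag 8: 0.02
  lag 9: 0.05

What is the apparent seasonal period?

The largest autocorrelation is r_6 = 0.67; the remaining lags stay at or below 0.08.
The dominant spike at lag 6 indicates a seasonal period of 6.

6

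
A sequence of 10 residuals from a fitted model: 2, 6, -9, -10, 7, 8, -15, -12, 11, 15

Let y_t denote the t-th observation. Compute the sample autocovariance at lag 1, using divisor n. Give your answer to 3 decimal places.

13.111

Mean ȳ = (2 + 6 − 9 − 10 + 7 + 8 − 15 − 12 + 11 + 15)/10 = 0.3000
Σ_{t=1}^{9}(y_t−ȳ)(y_{t+1}−ȳ) = 131.1100
γ_1 = 131.1100 / 10 = 13.111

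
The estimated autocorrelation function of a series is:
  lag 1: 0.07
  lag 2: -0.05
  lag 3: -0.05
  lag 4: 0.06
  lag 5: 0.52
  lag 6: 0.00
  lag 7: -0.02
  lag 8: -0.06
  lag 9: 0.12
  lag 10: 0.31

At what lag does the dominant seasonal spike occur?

5

The largest autocorrelation is r_5 = 0.52, with a weaker echo at lag 10 (0.31); the remaining lags stay at or below 0.12.
The dominant spike at lag 5 indicates a seasonal period of 5.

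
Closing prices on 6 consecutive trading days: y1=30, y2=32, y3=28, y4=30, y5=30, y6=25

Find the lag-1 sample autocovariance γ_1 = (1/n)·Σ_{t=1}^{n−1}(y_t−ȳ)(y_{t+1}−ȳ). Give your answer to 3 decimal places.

Mean ȳ = (30 + 32 + 28 + 30 + 30 + 25)/6 = 29.1667
Deviations: 0.8333, 2.8333, -1.1667, 0.8333, 0.8333, -4.1667
Σ_{t=1}^{5}(y_t−ȳ)(y_{t+1}−ȳ) = -4.6944
γ_1 = -4.6944 / 6 = -0.782

-0.782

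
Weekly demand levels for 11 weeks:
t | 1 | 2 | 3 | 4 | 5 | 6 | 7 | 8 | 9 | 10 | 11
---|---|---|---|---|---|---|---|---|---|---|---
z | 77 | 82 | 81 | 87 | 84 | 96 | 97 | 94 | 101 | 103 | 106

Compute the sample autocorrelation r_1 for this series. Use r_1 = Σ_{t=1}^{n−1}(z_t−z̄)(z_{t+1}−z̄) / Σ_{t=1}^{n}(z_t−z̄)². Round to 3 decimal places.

0.638

Mean z̄ = (77 + 82 + 81 + 87 + 84 + 96 + 97 + 94 + 101 + 103 + 106)/11 = 91.6364
Numerator Σ_{t=1}^{10}(z_t−z̄)(z_{t+1}−z̄) = 622.7769
Denominator Σ(z_t−z̄)² = 976.5455
r_1 = 622.7769 / 976.5455 = 0.638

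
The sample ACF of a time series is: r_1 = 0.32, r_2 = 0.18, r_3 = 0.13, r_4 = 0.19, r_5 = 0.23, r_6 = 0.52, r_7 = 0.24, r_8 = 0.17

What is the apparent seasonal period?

6

The largest autocorrelation is r_6 = 0.52; the remaining lags stay at or below 0.32. The elevated value at lag 1 (0.32), dropping to 0.18 at lag 2, reflects decaying short-term dependence rather than seasonality.
The dominant spike at lag 6 indicates a seasonal period of 6.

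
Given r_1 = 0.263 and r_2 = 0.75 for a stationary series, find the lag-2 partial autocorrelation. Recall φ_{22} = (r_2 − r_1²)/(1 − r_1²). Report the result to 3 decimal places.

0.731

φ_{22} = (r_2 − r_1²) / (1 − r_1²)
r_1² = (0.263)² = 0.069169
Numerator = 0.75 − 0.0692 = 0.6808; denominator = 1 − 0.0692 = 0.9308
φ_{22} = 0.6808 / 0.9308 = 0.731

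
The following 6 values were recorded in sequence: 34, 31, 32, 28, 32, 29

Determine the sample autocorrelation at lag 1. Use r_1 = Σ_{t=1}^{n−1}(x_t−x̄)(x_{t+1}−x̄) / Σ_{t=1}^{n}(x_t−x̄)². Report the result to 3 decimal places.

-0.333

Mean x̄ = (34 + 31 + 32 + 28 + 32 + 29)/6 = 31.0000
Deviations from mean: 3.0000, 0.0000, 1.0000, -3.0000, 1.0000, -2.0000
Numerator Σ_{t=1}^{5}(x_t−x̄)(x_{t+1}−x̄) = -8.0000
Denominator Σ(x_t−x̄)² = 24.0000
r_1 = -8.0000 / 24.0000 = -0.333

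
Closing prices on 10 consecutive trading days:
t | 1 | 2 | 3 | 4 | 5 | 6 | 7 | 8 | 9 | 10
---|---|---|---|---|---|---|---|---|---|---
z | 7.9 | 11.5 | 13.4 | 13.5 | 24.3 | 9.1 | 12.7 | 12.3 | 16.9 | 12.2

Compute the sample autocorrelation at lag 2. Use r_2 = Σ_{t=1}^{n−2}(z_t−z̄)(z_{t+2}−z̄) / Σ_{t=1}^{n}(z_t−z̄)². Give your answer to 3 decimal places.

Mean z̄ = (7.9 + 11.5 + 13.4 + 13.5 + 24.3 + 9.1 + 12.7 + 12.3 + 16.9 + 12.2)/10 = 13.3800
Numerator Σ_{t=1}^{8}(z_t−z̄)(z_{t+2}−z̄) = -4.5528
Denominator Σ(z_t−z̄)² = 186.5560
r_2 = -4.5528 / 186.5560 = -0.024

-0.024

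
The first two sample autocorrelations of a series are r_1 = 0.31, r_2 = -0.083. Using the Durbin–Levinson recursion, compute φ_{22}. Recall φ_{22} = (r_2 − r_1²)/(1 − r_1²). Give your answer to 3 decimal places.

-0.198

φ_{22} = (r_2 − r_1²) / (1 − r_1²)
r_1² = (0.31)² = 0.0961
Numerator = -0.083 − 0.0961 = -0.1791; denominator = 1 − 0.0961 = 0.9039
φ_{22} = -0.1791 / 0.9039 = -0.198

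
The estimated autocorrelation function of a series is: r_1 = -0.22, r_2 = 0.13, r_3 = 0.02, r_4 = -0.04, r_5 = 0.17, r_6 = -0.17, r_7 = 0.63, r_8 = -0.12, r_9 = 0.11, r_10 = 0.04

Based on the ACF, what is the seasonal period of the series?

7

The largest autocorrelation is r_7 = 0.63; the remaining lags stay at or below 0.17.
The dominant spike at lag 7 indicates a seasonal period of 7.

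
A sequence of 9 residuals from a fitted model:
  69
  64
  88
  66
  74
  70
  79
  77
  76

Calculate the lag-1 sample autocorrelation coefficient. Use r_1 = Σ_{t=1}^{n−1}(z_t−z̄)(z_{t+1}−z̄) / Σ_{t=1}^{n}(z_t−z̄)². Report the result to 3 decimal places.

Mean z̄ = (69 + 64 + 88 + 66 + 74 + 70 + 79 + 77 + 76)/9 = 73.6667
Numerator Σ_{t=1}^{8}(z_t−z̄)(z_{t+1}−z̄) = -201.1111
Denominator Σ(z_t−z̄)² = 438.0000
r_1 = -201.1111 / 438.0000 = -0.459

-0.459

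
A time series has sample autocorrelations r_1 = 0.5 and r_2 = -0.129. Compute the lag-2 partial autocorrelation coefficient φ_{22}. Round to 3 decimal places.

φ_{22} = (r_2 − r_1²) / (1 − r_1²)
r_1² = (0.5)² = 0.25
Numerator = -0.129 − 0.2500 = -0.3790; denominator = 1 − 0.2500 = 0.7500
φ_{22} = -0.3790 / 0.7500 = -0.505

-0.505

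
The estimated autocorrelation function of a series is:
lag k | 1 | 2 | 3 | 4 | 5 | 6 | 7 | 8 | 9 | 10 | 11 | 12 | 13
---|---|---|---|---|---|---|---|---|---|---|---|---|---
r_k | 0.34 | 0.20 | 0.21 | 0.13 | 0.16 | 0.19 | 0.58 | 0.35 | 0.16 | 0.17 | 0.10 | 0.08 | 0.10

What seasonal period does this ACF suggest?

The largest autocorrelation is r_7 = 0.58; the remaining lags stay at or below 0.35. The elevated value at lag 1 (0.34), dropping to 0.20 at lag 2, reflects decaying short-term dependence rather than seasonality.
The dominant spike at lag 7 indicates a seasonal period of 7.

7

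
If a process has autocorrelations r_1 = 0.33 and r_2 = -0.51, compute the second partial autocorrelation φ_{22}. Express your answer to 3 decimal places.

φ_{22} = (r_2 − r_1²) / (1 − r_1²)
r_1² = (0.33)² = 0.1089
Numerator = -0.51 − 0.1089 = -0.6189; denominator = 1 − 0.1089 = 0.8911
φ_{22} = -0.6189 / 0.8911 = -0.695

-0.695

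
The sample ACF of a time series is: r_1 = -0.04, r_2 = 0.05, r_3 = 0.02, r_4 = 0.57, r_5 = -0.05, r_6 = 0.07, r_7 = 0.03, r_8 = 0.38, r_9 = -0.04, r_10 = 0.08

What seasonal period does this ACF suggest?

The largest autocorrelation is r_4 = 0.57, with a weaker echo at lag 8 (0.38); the remaining lags stay at or below 0.08.
The dominant spike at lag 4 indicates a seasonal period of 4.

4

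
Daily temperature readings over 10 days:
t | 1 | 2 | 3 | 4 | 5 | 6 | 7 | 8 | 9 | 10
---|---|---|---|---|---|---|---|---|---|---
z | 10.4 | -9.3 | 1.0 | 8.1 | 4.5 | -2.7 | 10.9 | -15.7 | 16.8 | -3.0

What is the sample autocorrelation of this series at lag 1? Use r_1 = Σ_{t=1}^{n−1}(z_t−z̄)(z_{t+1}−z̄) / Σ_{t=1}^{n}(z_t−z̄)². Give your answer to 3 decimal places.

-0.689

Mean z̄ = (10.4 − 9.3 + 1.0 + 8.1 + 4.5 − 2.7 + 10.9 − 15.7 + 16.8 − 3.0)/10 = 2.1000
Numerator Σ_{t=1}^{9}(z_t−z̄)(z_{t+1}−z̄) = -621.3100
Denominator Σ(z_t−z̄)² = 901.2400
r_1 = -621.3100 / 901.2400 = -0.689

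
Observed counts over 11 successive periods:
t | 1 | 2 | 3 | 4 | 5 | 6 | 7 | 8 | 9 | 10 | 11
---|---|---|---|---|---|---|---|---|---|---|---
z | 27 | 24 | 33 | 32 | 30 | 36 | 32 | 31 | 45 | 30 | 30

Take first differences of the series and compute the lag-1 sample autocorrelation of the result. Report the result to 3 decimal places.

First differences Δz: -3, 9, -1, -2, 6, -4, -1, 14, -15, 0
Mean of differences = 0.3000
Numerator Σ(Δz_t−Δz̄)(Δz_{t+1}−Δz̄) = -291.8900
Denominator Σ(Δz_t−Δz̄)² = 568.1000
r_1(Δz) = -291.8900 / 568.1000 = -0.514

-0.514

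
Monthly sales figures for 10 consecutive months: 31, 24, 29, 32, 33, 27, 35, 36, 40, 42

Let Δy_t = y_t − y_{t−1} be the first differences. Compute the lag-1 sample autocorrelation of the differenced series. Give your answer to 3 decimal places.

-0.376

First differences Δy: -7, 5, 3, 1, -6, 8, 1, 4, 2
Mean of differences = 1.2222
Numerator Σ(Δy_t−Δȳ)(Δy_{t+1}−Δȳ) = -72.0494
Denominator Σ(Δy_t−Δȳ)² = 191.5556
r_1(Δy) = -72.0494 / 191.5556 = -0.376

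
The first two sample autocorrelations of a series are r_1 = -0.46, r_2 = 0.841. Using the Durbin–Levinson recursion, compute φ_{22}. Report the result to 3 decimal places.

0.798

φ_{22} = (r_2 − r_1²) / (1 − r_1²)
r_1² = (-0.46)² = 0.2116
Numerator = 0.841 − 0.2116 = 0.6294; denominator = 1 − 0.2116 = 0.7884
φ_{22} = 0.6294 / 0.7884 = 0.798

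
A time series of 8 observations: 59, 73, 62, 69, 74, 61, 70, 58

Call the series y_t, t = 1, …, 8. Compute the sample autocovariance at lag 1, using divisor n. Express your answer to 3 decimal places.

Mean ȳ = (59 + 73 + 62 + 69 + 74 + 61 + 70 + 58)/8 = 65.7500
Deviations: -6.7500, 7.2500, -3.7500, 3.2500, 8.2500, -4.7500, 4.2500, -7.7500
Σ_{t=1}^{7}(y_t−ȳ)(y_{t+1}−ȳ) = -153.8125
γ_1 = -153.8125 / 8 = -19.227

-19.227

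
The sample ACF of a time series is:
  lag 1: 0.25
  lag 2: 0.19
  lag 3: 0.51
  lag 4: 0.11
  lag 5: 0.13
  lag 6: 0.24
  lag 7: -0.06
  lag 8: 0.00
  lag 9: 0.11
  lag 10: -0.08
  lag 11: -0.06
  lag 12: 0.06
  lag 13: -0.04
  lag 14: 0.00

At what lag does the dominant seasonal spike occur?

The largest autocorrelation is r_3 = 0.51; the remaining lags stay at or below 0.25. The elevated value at lag 1 (0.25), dropping to 0.19 at lag 2, reflects decaying short-term dependence rather than seasonality.
The dominant spike at lag 3 indicates a seasonal period of 3.

3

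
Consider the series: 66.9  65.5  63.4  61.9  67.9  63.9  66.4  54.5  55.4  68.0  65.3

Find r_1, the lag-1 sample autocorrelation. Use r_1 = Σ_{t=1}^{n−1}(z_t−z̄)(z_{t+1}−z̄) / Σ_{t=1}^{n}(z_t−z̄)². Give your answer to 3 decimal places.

0.099

Mean z̄ = (66.9 + 65.5 + 63.4 + 61.9 + 67.9 + 63.9 + 66.4 + 54.5 + 55.4 + 68.0 + 65.3)/11 = 63.5545
Numerator Σ_{t=1}^{10}(z_t−z̄)(z_{t+1}−z̄) = 21.3379
Denominator Σ(z_t−z̄)² = 216.1273
r_1 = 21.3379 / 216.1273 = 0.099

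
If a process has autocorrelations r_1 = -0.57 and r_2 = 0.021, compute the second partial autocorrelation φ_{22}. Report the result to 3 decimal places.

-0.450

φ_{22} = (r_2 − r_1²) / (1 − r_1²)
r_1² = (-0.57)² = 0.3249
Numerator = 0.021 − 0.3249 = -0.3039; denominator = 1 − 0.3249 = 0.6751
φ_{22} = -0.3039 / 0.6751 = -0.450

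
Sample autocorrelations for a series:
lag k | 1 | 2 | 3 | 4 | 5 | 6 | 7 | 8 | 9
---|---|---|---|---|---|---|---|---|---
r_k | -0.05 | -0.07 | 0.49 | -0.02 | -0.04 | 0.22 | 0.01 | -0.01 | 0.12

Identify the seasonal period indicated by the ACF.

The largest autocorrelation is r_3 = 0.49, with a weaker echo at lag 6 (0.22); the remaining lags stay at or below 0.12.
The dominant spike at lag 3 indicates a seasonal period of 3.

3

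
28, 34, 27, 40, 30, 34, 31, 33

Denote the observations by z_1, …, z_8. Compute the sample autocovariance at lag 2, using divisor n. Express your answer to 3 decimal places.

8.199

Mean z̄ = (28 + 34 + 27 + 40 + 30 + 34 + 31 + 33)/8 = 32.1250
Σ_{t=1}^{6}(z_t−z̄)(z_{t+2}−z̄) = 65.5938
γ_2 = 65.5938 / 8 = 8.199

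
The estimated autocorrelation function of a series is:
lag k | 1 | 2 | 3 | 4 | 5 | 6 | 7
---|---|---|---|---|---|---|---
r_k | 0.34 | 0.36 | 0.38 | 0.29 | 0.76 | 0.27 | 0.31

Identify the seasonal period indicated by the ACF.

5

The largest autocorrelation is r_5 = 0.76; the remaining lags stay at or below 0.38.
The dominant spike at lag 5 indicates a seasonal period of 5.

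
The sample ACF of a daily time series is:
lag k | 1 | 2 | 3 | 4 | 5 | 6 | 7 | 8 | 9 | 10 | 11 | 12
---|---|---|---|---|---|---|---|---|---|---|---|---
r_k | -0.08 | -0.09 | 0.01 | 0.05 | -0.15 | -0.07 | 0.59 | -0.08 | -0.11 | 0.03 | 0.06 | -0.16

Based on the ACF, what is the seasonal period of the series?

The largest autocorrelation is r_7 = 0.59; the remaining lags stay at or below 0.06.
The dominant spike at lag 7 indicates a seasonal period of 7.

7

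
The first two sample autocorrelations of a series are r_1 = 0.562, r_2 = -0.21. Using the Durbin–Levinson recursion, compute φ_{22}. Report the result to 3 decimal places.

-0.769

φ_{22} = (r_2 − r_1²) / (1 − r_1²)
r_1² = (0.562)² = 0.315844
Numerator = -0.21 − 0.3158 = -0.5258; denominator = 1 − 0.3158 = 0.6842
φ_{22} = -0.5258 / 0.6842 = -0.769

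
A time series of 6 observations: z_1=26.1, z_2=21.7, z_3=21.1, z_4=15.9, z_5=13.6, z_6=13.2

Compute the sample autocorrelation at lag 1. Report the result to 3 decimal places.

Mean z̄ = (26.1 + 21.7 + 21.1 + 15.9 + 13.6 + 13.2)/6 = 18.6000
Deviations from mean: 7.5000, 3.1000, 2.5000, -2.7000, -5.0000, -5.4000
Σ(z_t−z̄)(z_{t+1}−z̄) = (23.2500) + (7.7500) + (-6.7500) + (13.5000) + (27.0000) = 64.7500
Denominator Σ(z_t−z̄)² = 133.5600
r_1 = 64.7500 / 133.5600 = 0.485

0.485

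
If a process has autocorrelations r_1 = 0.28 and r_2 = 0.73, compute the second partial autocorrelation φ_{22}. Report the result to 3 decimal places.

0.707

φ_{22} = (r_2 − r_1²) / (1 − r_1²)
r_1² = (0.28)² = 0.0784
Numerator = 0.73 − 0.0784 = 0.6516; denominator = 1 − 0.0784 = 0.9216
φ_{22} = 0.6516 / 0.9216 = 0.707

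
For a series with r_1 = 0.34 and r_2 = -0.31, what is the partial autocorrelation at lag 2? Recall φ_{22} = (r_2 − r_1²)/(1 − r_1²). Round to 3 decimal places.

φ_{22} = (r_2 − r_1²) / (1 − r_1²)
r_1² = (0.34)² = 0.1156
Numerator = -0.31 − 0.1156 = -0.4256; denominator = 1 − 0.1156 = 0.8844
φ_{22} = -0.4256 / 0.8844 = -0.481

-0.481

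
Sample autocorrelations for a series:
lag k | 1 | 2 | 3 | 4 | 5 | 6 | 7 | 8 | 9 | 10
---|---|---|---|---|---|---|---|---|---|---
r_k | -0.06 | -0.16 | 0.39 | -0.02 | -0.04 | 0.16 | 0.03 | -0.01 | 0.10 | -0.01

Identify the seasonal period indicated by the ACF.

3

The largest autocorrelation is r_3 = 0.39, with a weaker echo at lag 6 (0.16); the remaining lags stay at or below 0.10.
The dominant spike at lag 3 indicates a seasonal period of 3.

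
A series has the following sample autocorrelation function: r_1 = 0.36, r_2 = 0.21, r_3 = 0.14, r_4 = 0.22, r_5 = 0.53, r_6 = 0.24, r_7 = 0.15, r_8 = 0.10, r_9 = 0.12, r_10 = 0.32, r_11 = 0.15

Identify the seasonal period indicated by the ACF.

The largest autocorrelation is r_5 = 0.53; the remaining lags stay at or below 0.36. The elevated value at lag 1 (0.36), dropping to 0.21 at lag 2, reflects decaying short-term dependence rather than seasonality.
The dominant spike at lag 5 indicates a seasonal period of 5.

5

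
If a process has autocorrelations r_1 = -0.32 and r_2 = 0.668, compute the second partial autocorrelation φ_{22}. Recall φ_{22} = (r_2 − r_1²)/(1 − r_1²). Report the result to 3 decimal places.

φ_{22} = (r_2 − r_1²) / (1 − r_1²)
r_1² = (-0.32)² = 0.1024
Numerator = 0.668 − 0.1024 = 0.5656; denominator = 1 − 0.1024 = 0.8976
φ_{22} = 0.5656 / 0.8976 = 0.630

0.630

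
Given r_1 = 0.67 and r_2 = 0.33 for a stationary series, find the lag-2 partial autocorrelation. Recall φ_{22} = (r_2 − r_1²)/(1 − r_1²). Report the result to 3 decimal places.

-0.216

φ_{22} = (r_2 − r_1²) / (1 − r_1²)
r_1² = (0.67)² = 0.4489
Numerator = 0.33 − 0.4489 = -0.1189; denominator = 1 − 0.4489 = 0.5511
φ_{22} = -0.1189 / 0.5511 = -0.216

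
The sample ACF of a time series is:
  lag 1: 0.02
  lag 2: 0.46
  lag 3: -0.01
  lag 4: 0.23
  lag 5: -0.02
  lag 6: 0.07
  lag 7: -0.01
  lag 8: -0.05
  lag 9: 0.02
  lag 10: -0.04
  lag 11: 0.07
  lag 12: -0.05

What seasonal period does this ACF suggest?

The largest autocorrelation is r_2 = 0.46, with a weaker echo at lag 4 (0.23); the remaining lags stay at or below 0.07.
The dominant spike at lag 2 indicates a seasonal period of 2.

2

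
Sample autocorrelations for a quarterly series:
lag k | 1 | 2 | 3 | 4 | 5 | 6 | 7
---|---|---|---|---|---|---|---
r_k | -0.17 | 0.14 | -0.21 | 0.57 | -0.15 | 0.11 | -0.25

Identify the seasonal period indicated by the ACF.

The largest autocorrelation is r_4 = 0.57; the remaining lags stay at or below 0.14.
The dominant spike at lag 4 indicates a seasonal period of 4.

4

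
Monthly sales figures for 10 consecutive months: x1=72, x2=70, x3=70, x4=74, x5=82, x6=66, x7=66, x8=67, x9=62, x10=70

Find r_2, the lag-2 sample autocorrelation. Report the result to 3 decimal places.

Mean x̄ = (72 + 70 + 70 + 74 + 82 + 66 + 66 + 67 + 62 + 70)/10 = 69.9000
Numerator Σ_{t=1}^{8}(x_t−x̄)(x_{t+2}−x̄) = -19.5200
Denominator Σ(x_t−x̄)² = 268.9000
r_2 = -19.5200 / 268.9000 = -0.073

-0.073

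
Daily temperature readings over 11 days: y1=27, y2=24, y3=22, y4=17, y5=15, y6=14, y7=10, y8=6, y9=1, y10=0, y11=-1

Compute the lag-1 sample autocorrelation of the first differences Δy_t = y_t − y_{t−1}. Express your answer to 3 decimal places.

First differences Δy: -3, -2, -5, -2, -1, -4, -4, -5, -1, -1
Mean of differences = -2.8000
Numerator Σ(Δy_t−Δȳ)(Δy_{t+1}−Δȳ) = -1.0400
Denominator Σ(Δy_t−Δȳ)² = 23.6000
r_1(Δy) = -1.0400 / 23.6000 = -0.044

-0.044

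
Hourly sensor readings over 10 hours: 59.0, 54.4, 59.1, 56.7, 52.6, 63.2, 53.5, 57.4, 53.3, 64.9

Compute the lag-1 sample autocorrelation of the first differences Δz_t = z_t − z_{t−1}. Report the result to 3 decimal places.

First differences Δz: -4.6, 4.7, -2.4, -4.1, 10.6, -9.7, 3.9, -4.1, 11.6
Mean of differences = 0.6556
Numerator Σ(Δz_t−Δz̄)(Δz_{t+1}−Δz̄) = -270.4286
Denominator Σ(Δz_t−Δz̄)² = 434.9822
r_1(Δz) = -270.4286 / 434.9822 = -0.622

-0.622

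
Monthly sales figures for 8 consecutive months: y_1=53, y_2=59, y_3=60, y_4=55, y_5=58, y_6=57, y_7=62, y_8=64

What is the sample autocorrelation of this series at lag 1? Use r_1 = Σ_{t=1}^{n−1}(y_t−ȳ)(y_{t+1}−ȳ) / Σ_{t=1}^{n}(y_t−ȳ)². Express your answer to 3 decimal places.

Mean ȳ = (53 + 59 + 60 + 55 + 58 + 57 + 62 + 64)/8 = 58.5000
Deviations from mean: -5.5000, 0.5000, 1.5000, -3.5000, -0.5000, -1.5000, 3.5000, 5.5000
Numerator Σ_{t=1}^{7}(y_t−ȳ)(y_{t+1}−ȳ) = 9.2500
Denominator Σ(y_t−ȳ)² = 90.0000
r_1 = 9.2500 / 90.0000 = 0.103

0.103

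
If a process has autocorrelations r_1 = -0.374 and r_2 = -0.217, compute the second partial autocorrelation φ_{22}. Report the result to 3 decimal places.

-0.415

φ_{22} = (r_2 − r_1²) / (1 − r_1²)
r_1² = (-0.374)² = 0.139876
Numerator = -0.217 − 0.1399 = -0.3569; denominator = 1 − 0.1399 = 0.8601
φ_{22} = -0.3569 / 0.8601 = -0.415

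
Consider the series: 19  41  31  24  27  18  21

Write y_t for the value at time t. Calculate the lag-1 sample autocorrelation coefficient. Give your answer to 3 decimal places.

Mean ȳ = (19 + 41 + 31 + 24 + 27 + 18 + 21)/7 = 25.8571
Deviations from mean: -6.8571, 15.1429, 5.1429, -1.8571, 1.1429, -7.8571, -4.8571
Σ(y_t−ȳ)(y_{t+1}−ȳ) = (-103.8367) + (77.8776) + (-9.5510) + (-2.1224) + (-8.9796) + (38.1633) = -8.4490
Denominator Σ(y_t−ȳ)² = 392.8571
r_1 = -8.4490 / 392.8571 = -0.022

-0.022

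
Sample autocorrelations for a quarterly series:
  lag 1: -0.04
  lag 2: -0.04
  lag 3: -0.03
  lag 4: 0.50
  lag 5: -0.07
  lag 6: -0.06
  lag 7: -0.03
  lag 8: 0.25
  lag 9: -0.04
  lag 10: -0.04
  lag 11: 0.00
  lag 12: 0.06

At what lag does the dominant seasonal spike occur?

4

The largest autocorrelation is r_4 = 0.50, with a weaker echo at lag 8 (0.25); the remaining lags stay at or below 0.06.
The dominant spike at lag 4 indicates a seasonal period of 4.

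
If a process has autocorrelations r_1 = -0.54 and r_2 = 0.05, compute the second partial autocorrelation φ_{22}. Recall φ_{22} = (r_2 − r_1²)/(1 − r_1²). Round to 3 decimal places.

φ_{22} = (r_2 − r_1²) / (1 − r_1²)
r_1² = (-0.54)² = 0.2916
Numerator = 0.05 − 0.2916 = -0.2416; denominator = 1 − 0.2916 = 0.7084
φ_{22} = -0.2416 / 0.7084 = -0.341

-0.341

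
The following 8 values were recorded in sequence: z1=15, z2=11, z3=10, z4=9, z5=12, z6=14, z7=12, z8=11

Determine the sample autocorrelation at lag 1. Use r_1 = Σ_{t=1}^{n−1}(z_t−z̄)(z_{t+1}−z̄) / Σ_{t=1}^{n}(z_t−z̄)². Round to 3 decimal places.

0.143

Mean z̄ = (15 + 11 + 10 + 9 + 12 + 14 + 12 + 11)/8 = 11.7500
Deviations from mean: 3.2500, -0.7500, -1.7500, -2.7500, 0.2500, 2.2500, 0.2500, -0.7500
Σ(z_t−z̄)(z_{t+1}−z̄) = (-2.4375) + (1.3125) + (4.8125) + (-0.6875) + (0.5625) + (0.5625) + (-0.1875) = 3.9375
Denominator Σ(z_t−z̄)² = 27.5000
r_1 = 3.9375 / 27.5000 = 0.143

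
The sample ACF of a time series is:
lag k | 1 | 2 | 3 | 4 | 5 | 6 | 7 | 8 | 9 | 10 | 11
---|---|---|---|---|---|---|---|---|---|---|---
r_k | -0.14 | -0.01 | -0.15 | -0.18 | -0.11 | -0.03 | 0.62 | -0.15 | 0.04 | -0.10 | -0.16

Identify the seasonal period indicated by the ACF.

7

The largest autocorrelation is r_7 = 0.62; the remaining lags stay at or below 0.04.
The dominant spike at lag 7 indicates a seasonal period of 7.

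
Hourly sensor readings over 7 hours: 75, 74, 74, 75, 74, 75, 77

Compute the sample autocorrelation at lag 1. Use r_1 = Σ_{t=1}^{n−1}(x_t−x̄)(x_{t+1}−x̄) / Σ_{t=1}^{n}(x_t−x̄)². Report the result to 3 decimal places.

Mean x̄ = (75 + 74 + 74 + 75 + 74 + 75 + 77)/7 = 74.8571
Deviations from mean: 0.1429, -0.8571, -0.8571, 0.1429, -0.8571, 0.1429, 2.1429
Numerator Σ_{t=1}^{6}(x_t−x̄)(x_{t+1}−x̄) = 0.5510
Denominator Σ(x_t−x̄)² = 6.8571
r_1 = 0.5510 / 6.8571 = 0.080

0.080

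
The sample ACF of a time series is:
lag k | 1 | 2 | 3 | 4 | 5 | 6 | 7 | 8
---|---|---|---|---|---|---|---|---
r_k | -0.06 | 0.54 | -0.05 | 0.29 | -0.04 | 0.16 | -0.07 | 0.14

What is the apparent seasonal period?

The largest autocorrelation is r_2 = 0.54, with weaker echoes at lags 4 (0.29) and 6 (0.16); the remaining lags stay at or below 0.14.
The dominant spike at lag 2 indicates a seasonal period of 2.

2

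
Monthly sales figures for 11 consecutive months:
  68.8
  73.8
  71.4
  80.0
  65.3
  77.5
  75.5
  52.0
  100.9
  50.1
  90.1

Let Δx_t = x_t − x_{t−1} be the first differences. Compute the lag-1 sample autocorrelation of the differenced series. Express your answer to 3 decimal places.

-0.786

First differences Δx: 5.0, -2.4, 8.6, -14.7, 12.2, -2.0, -23.5, 48.9, -50.8, 40.0
Mean of differences = 2.1300
Numerator Σ(Δx_t−Δx̄)(Δx_{t+1}−Δx̄) = -5935.1259
Denominator Σ(Δx_t−Δx̄)² = 7552.3810
r_1(Δx) = -5935.1259 / 7552.3810 = -0.786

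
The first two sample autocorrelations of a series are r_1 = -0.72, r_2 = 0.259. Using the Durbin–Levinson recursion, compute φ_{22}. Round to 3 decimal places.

φ_{22} = (r_2 − r_1²) / (1 − r_1²)
r_1² = (-0.72)² = 0.5184
Numerator = 0.259 − 0.5184 = -0.2594; denominator = 1 − 0.5184 = 0.4816
φ_{22} = -0.2594 / 0.4816 = -0.539

-0.539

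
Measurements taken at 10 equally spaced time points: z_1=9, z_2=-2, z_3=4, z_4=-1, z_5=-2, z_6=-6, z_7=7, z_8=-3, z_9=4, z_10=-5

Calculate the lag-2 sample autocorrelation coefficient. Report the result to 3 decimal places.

0.348

Mean z̄ = (9 − 2 + 4 − 1 − 2 − 6 + 7 − 3 + 4 − 5)/10 = 0.5000
Numerator Σ_{t=1}^{8}(z_t−z̄)(z_{t+2}−z̄) = 83.0000
Denominator Σ(z_t−z̄)² = 238.5000
r_2 = 83.0000 / 238.5000 = 0.348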